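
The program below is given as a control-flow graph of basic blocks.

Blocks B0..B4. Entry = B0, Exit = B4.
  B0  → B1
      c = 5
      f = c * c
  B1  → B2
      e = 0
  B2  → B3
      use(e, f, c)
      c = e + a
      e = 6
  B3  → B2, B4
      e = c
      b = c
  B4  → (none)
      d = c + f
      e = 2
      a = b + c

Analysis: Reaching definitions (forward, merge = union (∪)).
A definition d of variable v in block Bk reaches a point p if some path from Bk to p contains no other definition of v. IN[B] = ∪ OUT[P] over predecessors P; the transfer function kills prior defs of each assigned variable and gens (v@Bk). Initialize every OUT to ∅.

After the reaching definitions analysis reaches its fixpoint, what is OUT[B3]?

Per-block solution:
  B0:   IN={}   OUT={c@B0, f@B0}
  B1:   IN={c@B0, f@B0}   OUT={c@B0, e@B1, f@B0}
  B2:   IN={b@B3, c@B0, c@B2, e@B1, e@B3, f@B0}   OUT={b@B3, c@B2, e@B2, f@B0}
  B3:   IN={b@B3, c@B2, e@B2, f@B0}   OUT={b@B3, c@B2, e@B3, f@B0}
  B4:   IN={b@B3, c@B2, e@B3, f@B0}   OUT={a@B4, b@B3, c@B2, d@B4, e@B4, f@B0}

Merge at B3: IN[B3] = OUT[B2] = {b@B3, c@B2, e@B2, f@B0}
Applying B3's transfer function to that IN value gives OUT[B3] (row B3 above).

Answer: {b@B3, c@B2, e@B3, f@B0}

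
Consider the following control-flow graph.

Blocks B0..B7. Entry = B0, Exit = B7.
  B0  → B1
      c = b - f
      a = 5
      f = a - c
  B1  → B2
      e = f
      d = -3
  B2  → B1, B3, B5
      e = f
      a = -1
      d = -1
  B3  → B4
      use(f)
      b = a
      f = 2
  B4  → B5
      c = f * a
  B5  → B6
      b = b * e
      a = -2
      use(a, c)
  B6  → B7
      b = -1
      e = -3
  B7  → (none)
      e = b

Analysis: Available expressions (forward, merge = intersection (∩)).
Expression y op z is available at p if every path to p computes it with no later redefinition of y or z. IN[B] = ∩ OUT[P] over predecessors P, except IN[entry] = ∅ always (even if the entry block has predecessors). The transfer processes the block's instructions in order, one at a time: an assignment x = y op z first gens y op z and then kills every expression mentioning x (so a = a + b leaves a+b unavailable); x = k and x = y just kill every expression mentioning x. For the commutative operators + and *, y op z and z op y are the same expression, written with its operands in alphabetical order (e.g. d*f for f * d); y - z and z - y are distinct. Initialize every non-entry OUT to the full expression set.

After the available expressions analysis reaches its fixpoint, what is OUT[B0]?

Converged values:
  B0: | IN={} | OUT={a-c}
  B1: | IN={} | OUT={}
  B2: | IN={} | OUT={}
  B3: | IN={} | OUT={}
  B4: | IN={} | OUT={a*f}
  B5: | IN={} | OUT={}
  B6: | IN={} | OUT={}
  B7: | IN={} | OUT={}

B0 is the boundary node: IN[B0] = {}
Applying B0's transfer function to that IN value gives OUT[B0] (row B0 above).

Answer: {a-c}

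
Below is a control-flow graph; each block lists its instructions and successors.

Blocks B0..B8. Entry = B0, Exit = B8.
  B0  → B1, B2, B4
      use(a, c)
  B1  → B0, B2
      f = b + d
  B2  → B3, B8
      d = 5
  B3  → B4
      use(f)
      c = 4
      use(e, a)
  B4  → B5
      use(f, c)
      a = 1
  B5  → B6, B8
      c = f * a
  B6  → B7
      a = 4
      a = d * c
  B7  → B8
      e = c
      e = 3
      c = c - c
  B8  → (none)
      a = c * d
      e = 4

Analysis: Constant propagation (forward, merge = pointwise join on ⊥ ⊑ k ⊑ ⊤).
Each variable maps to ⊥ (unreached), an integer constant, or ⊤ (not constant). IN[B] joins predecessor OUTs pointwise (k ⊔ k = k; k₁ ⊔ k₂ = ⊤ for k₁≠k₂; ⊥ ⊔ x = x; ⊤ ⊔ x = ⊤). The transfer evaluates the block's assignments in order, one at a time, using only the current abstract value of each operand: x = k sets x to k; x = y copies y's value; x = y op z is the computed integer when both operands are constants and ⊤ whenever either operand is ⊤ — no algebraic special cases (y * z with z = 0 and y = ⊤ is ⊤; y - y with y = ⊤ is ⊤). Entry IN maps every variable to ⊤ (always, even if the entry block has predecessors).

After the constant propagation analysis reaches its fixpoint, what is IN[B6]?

Converged values:
  B0: | IN=(all ⊤) | OUT=(all ⊤)
  B1: | IN=(all ⊤) | OUT=(all ⊤)
  B2: | IN=(all ⊤) | OUT={d:5; rest ⊤}
  B3: | IN={d:5; rest ⊤} | OUT={c:4, d:5; rest ⊤}
  B4: | IN=(all ⊤) | OUT={a:1; rest ⊤}
  B5: | IN={a:1; rest ⊤} | OUT={a:1; rest ⊤}
  B6: | IN={a:1; rest ⊤} | OUT=(all ⊤)
  B7: | IN=(all ⊤) | OUT={e:3; rest ⊤}
  B8: | IN=(all ⊤) | OUT={e:4; rest ⊤}

Merge at B6: IN[B6] = OUT[B5] = {a: 1, b: ⊤, c: ⊤, d: ⊤, e: ⊤, f: ⊤}

Answer: {a: 1, b: ⊤, c: ⊤, d: ⊤, e: ⊤, f: ⊤}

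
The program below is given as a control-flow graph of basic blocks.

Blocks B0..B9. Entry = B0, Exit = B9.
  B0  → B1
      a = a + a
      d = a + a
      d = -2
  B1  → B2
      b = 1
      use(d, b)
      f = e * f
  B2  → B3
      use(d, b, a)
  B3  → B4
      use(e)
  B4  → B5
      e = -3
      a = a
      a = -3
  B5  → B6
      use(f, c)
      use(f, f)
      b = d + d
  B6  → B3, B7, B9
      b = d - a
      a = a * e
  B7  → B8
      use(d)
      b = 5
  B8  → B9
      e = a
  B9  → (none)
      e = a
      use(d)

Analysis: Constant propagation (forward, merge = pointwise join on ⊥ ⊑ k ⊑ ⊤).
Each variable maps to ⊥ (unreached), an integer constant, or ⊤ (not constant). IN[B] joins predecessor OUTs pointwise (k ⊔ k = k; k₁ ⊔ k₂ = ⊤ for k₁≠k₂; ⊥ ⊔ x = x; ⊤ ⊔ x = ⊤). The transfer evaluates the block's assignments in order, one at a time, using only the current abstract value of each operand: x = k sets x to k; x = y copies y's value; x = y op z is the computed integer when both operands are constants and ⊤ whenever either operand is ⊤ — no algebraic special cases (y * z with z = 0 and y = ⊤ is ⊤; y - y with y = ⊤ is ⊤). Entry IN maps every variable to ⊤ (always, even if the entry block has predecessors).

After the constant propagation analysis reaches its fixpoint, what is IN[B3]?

Answer: {a: ⊤, b: 1, c: ⊤, d: -2, e: ⊤, f: ⊤}

Trace:
Fixpoint table:
  B0:   IN=(all ⊤)   OUT={d:-2; rest ⊤}
  B1:   IN={d:-2; rest ⊤}   OUT={b:1, d:-2; rest ⊤}
  B2:   IN={b:1, d:-2; rest ⊤}   OUT={b:1, d:-2; rest ⊤}
  B3:   IN={b:1, d:-2; rest ⊤}   OUT={b:1, d:-2; rest ⊤}
  B4:   IN={b:1, d:-2; rest ⊤}   OUT={a:-3, b:1, d:-2, e:-3; rest ⊤}
  B5:   IN={a:-3, b:1, d:-2, e:-3; rest ⊤}   OUT={a:-3, b:-4, d:-2, e:-3; rest ⊤}
  B6:   IN={a:-3, b:-4, d:-2, e:-3; rest ⊤}   OUT={a:9, b:1, d:-2, e:-3; rest ⊤}
  B7:   IN={a:9, b:1, d:-2, e:-3; rest ⊤}   OUT={a:9, b:5, d:-2, e:-3; rest ⊤}
  B8:   IN={a:9, b:5, d:-2, e:-3; rest ⊤}   OUT={a:9, b:5, d:-2, e:9; rest ⊤}
  B9:   IN={a:9, d:-2; rest ⊤}   OUT={a:9, d:-2, e:9; rest ⊤}

Merge at B3: IN[B3] = OUT[B2] ⊔ OUT[B6] = {a: ⊤, b: 1, c: ⊤, d: -2, e: ⊤, f: ⊤}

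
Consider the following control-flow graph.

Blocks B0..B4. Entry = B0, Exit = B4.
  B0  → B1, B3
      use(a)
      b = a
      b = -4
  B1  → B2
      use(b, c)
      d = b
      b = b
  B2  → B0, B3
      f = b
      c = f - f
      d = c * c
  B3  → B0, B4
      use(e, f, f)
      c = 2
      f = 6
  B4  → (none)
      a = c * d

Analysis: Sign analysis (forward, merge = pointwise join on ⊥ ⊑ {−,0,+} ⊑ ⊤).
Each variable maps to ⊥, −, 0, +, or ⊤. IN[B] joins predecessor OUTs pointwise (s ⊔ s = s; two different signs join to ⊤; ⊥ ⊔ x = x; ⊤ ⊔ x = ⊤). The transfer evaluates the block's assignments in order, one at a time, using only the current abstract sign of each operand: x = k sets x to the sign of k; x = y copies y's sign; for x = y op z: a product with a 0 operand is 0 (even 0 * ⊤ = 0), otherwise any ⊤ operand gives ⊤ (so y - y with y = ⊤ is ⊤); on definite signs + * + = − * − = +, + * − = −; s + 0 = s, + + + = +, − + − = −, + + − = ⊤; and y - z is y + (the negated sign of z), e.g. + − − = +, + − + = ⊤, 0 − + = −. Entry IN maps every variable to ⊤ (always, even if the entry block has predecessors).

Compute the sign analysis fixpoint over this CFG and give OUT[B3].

Answer: {a: ⊤, b: -, c: +, d: ⊤, e: ⊤, f: +}

Working:
Converged values:
  B0: | IN=(all ⊤) | OUT={b:-; rest ⊤}
  B1: | IN={b:-; rest ⊤} | OUT={b:-, d:-; rest ⊤}
  B2: | IN={b:-, d:-; rest ⊤} | OUT={b:-, f:-; rest ⊤}
  B3: | IN={b:-; rest ⊤} | OUT={b:-, c:+, f:+; rest ⊤}
  B4: | IN={b:-, c:+, f:+; rest ⊤} | OUT={b:-, c:+, f:+; rest ⊤}

Merge at B3: IN[B3] = OUT[B0] ⊔ OUT[B2] = {a: ⊤, b: -, c: ⊤, d: ⊤, e: ⊤, f: ⊤}
Applying B3's transfer function to that IN value gives OUT[B3] (row B3 above).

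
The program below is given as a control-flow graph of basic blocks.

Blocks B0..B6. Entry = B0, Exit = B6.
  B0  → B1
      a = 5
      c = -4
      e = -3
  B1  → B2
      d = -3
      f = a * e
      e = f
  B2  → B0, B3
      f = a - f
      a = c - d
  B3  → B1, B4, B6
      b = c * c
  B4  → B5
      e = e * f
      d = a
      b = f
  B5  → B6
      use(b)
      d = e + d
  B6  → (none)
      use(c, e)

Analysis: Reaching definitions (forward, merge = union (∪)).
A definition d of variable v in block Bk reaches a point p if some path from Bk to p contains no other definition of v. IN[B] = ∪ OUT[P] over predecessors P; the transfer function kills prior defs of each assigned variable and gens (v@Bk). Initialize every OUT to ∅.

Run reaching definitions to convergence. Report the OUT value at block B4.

Answer: {a@B2, b@B4, c@B0, d@B4, e@B4, f@B2}

Working:
Fixpoint table:
  B0:  IN={a@B2, b@B3, c@B0, d@B1, e@B1, f@B2}  OUT={a@B0, b@B3, c@B0, d@B1, e@B0, f@B2}
  B1:  IN={a@B0, a@B2, b@B3, c@B0, d@B1, e@B0, e@B1, f@B2}  OUT={a@B0, a@B2, b@B3, c@B0, d@B1, e@B1, f@B1}
  B2:  IN={a@B0, a@B2, b@B3, c@B0, d@B1, e@B1, f@B1}  OUT={a@B2, b@B3, c@B0, d@B1, e@B1, f@B2}
  B3:  IN={a@B2, b@B3, c@B0, d@B1, e@B1, f@B2}  OUT={a@B2, b@B3, c@B0, d@B1, e@B1, f@B2}
  B4:  IN={a@B2, b@B3, c@B0, d@B1, e@B1, f@B2}  OUT={a@B2, b@B4, c@B0, d@B4, e@B4, f@B2}
  B5:  IN={a@B2, b@B4, c@B0, d@B4, e@B4, f@B2}  OUT={a@B2, b@B4, c@B0, d@B5, e@B4, f@B2}
  B6:  IN={a@B2, b@B3, b@B4, c@B0, d@B1, d@B5, e@B1, e@B4, f@B2}  OUT={a@B2, b@B3, b@B4, c@B0, d@B1, d@B5, e@B1, e@B4, f@B2}

Merge at B4: IN[B4] = OUT[B3] = {a@B2, b@B3, c@B0, d@B1, e@B1, f@B2}
Applying B4's transfer function to that IN value gives OUT[B4] (row B4 above).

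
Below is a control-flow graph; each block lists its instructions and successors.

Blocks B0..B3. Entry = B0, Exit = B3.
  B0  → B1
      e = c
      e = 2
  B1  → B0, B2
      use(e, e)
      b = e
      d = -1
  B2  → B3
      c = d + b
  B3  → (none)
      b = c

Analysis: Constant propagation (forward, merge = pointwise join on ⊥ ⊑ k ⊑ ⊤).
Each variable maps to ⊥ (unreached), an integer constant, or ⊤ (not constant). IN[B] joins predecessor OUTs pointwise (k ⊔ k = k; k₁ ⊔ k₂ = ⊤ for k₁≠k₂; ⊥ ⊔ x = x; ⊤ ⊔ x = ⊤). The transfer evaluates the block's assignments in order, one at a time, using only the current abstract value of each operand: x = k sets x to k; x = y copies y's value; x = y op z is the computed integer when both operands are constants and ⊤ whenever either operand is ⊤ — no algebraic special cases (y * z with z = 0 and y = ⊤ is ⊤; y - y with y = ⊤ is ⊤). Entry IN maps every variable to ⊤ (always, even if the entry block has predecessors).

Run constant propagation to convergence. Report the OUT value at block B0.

Fixpoint table:
  B0:   IN=(all ⊤)   OUT={e:2; rest ⊤}
  B1:   IN={e:2; rest ⊤}   OUT={b:2, d:-1, e:2; rest ⊤}
  B2:   IN={b:2, d:-1, e:2; rest ⊤}   OUT={b:2, c:1, d:-1, e:2; rest ⊤}
  B3:   IN={b:2, c:1, d:-1, e:2; rest ⊤}   OUT={b:1, c:1, d:-1, e:2; rest ⊤}

Merge at B0 (entry node, so the boundary value (all ⊤) is joined with the incoming edge(s)): IN[B0] = (all ⊤) ⊔ OUT[B1] = {a: ⊤, b: ⊤, c: ⊤, d: ⊤, e: ⊤, f: ⊤}
Applying B0's transfer function to that IN value gives OUT[B0] (row B0 above).

Answer: {a: ⊤, b: ⊤, c: ⊤, d: ⊤, e: 2, f: ⊤}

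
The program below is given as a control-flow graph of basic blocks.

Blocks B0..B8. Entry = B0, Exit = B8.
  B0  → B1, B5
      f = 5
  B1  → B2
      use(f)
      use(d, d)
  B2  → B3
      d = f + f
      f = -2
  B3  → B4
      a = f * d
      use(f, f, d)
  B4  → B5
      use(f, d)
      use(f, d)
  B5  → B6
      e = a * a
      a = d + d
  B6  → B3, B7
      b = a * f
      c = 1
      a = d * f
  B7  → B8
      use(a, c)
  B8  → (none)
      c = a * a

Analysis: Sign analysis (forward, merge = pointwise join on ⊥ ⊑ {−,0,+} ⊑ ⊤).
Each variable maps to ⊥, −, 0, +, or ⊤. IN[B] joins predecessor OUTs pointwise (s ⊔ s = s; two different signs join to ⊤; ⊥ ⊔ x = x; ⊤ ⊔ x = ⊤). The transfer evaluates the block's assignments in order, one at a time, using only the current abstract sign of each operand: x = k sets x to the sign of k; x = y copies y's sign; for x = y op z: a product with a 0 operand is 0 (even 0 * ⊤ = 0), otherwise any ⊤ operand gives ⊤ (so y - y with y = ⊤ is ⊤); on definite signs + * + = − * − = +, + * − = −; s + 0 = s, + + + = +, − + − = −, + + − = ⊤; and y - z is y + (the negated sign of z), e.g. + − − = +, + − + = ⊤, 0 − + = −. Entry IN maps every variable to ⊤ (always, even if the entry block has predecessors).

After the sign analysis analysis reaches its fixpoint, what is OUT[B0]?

Answer: {a: ⊤, b: ⊤, c: ⊤, d: ⊤, e: ⊤, f: +}

Derivation:
Per-block solution:
  B0: | IN=(all ⊤) | OUT={f:+; rest ⊤}
  B1: | IN={f:+; rest ⊤} | OUT={f:+; rest ⊤}
  B2: | IN={f:+; rest ⊤} | OUT={d:+, f:-; rest ⊤}
  B3: | IN=(all ⊤) | OUT=(all ⊤)
  B4: | IN=(all ⊤) | OUT=(all ⊤)
  B5: | IN=(all ⊤) | OUT=(all ⊤)
  B6: | IN=(all ⊤) | OUT={c:+; rest ⊤}
  B7: | IN={c:+; rest ⊤} | OUT={c:+; rest ⊤}
  B8: | IN={c:+; rest ⊤} | OUT=(all ⊤)

B0 is the boundary node: IN[B0] = {a: ⊤, b: ⊤, c: ⊤, d: ⊤, e: ⊤, f: ⊤}
Applying B0's transfer function to that IN value gives OUT[B0] (row B0 above).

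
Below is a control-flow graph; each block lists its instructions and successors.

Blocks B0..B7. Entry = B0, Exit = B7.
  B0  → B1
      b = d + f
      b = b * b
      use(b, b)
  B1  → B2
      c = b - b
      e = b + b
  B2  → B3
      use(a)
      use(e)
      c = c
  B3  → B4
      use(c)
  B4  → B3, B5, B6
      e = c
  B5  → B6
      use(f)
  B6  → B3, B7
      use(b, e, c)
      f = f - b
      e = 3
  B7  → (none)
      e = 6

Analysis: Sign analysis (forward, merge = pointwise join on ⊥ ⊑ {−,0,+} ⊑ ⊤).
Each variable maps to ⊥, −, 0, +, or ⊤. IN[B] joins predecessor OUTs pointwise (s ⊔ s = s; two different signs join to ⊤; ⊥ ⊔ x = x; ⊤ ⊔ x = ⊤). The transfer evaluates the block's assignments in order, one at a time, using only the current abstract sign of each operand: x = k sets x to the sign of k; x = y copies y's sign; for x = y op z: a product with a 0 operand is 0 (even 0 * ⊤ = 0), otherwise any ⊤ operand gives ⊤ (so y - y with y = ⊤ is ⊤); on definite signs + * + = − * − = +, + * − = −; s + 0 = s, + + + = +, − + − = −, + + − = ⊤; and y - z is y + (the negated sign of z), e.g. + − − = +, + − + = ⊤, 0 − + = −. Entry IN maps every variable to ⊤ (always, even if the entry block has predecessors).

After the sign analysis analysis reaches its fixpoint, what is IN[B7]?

Answer: {a: ⊤, b: ⊤, c: ⊤, d: ⊤, e: +, f: ⊤}

Working:
Fixpoint table:
  B0:  IN=(all ⊤)  OUT=(all ⊤)
  B1:  IN=(all ⊤)  OUT=(all ⊤)
  B2:  IN=(all ⊤)  OUT=(all ⊤)
  B3:  IN=(all ⊤)  OUT=(all ⊤)
  B4:  IN=(all ⊤)  OUT=(all ⊤)
  B5:  IN=(all ⊤)  OUT=(all ⊤)
  B6:  IN=(all ⊤)  OUT={e:+; rest ⊤}
  B7:  IN={e:+; rest ⊤}  OUT={e:+; rest ⊤}

Merge at B7: IN[B7] = OUT[B6] = {a: ⊤, b: ⊤, c: ⊤, d: ⊤, e: +, f: ⊤}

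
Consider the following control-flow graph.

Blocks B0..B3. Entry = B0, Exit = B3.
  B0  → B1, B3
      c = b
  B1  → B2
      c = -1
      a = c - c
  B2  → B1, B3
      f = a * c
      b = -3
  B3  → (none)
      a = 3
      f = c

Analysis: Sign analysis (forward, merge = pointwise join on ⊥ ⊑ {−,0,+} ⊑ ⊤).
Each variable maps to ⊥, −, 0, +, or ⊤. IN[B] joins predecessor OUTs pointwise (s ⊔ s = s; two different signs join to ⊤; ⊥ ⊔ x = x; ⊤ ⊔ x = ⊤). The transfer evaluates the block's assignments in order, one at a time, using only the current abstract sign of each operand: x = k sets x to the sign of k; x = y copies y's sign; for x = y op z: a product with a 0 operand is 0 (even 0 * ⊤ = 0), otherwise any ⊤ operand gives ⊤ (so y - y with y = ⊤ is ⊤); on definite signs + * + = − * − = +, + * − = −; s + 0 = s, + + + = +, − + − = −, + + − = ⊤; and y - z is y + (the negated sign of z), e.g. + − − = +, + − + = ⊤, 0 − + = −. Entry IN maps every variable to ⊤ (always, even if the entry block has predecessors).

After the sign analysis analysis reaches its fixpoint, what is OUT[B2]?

Answer: {a: ⊤, b: -, c: -, d: ⊤, e: ⊤, f: ⊤}

Derivation:
Per-block solution:
  B0: | IN=(all ⊤) | OUT=(all ⊤)
  B1: | IN=(all ⊤) | OUT={c:-; rest ⊤}
  B2: | IN={c:-; rest ⊤} | OUT={b:-, c:-; rest ⊤}
  B3: | IN=(all ⊤) | OUT={a:+; rest ⊤}

Merge at B2: IN[B2] = OUT[B1] = {a: ⊤, b: ⊤, c: -, d: ⊤, e: ⊤, f: ⊤}
Applying B2's transfer function to that IN value gives OUT[B2] (row B2 above).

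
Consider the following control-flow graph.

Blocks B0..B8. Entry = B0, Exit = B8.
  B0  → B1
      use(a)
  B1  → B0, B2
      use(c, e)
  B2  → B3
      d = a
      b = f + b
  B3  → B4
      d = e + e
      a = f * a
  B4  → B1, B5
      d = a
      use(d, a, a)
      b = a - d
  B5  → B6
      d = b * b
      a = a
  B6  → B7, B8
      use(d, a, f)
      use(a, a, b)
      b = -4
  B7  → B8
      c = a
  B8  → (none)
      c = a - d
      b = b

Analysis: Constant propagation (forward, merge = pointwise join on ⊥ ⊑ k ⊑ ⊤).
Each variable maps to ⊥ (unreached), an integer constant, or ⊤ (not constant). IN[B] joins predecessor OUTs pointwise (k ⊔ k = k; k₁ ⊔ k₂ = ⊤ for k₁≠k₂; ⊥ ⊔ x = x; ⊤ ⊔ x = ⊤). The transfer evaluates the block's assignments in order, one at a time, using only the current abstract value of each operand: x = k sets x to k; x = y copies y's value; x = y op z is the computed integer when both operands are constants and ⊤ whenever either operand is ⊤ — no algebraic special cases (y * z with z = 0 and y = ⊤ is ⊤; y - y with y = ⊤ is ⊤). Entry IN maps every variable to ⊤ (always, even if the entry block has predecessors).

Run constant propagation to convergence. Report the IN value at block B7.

Converged values:
  B0:  IN=(all ⊤)  OUT=(all ⊤)
  B1:  IN=(all ⊤)  OUT=(all ⊤)
  B2:  IN=(all ⊤)  OUT=(all ⊤)
  B3:  IN=(all ⊤)  OUT=(all ⊤)
  B4:  IN=(all ⊤)  OUT=(all ⊤)
  B5:  IN=(all ⊤)  OUT=(all ⊤)
  B6:  IN=(all ⊤)  OUT={b:-4; rest ⊤}
  B7:  IN={b:-4; rest ⊤}  OUT={b:-4; rest ⊤}
  B8:  IN={b:-4; rest ⊤}  OUT={b:-4; rest ⊤}

Merge at B7: IN[B7] = OUT[B6] = {a: ⊤, b: -4, c: ⊤, d: ⊤, e: ⊤, f: ⊤}

Answer: {a: ⊤, b: -4, c: ⊤, d: ⊤, e: ⊤, f: ⊤}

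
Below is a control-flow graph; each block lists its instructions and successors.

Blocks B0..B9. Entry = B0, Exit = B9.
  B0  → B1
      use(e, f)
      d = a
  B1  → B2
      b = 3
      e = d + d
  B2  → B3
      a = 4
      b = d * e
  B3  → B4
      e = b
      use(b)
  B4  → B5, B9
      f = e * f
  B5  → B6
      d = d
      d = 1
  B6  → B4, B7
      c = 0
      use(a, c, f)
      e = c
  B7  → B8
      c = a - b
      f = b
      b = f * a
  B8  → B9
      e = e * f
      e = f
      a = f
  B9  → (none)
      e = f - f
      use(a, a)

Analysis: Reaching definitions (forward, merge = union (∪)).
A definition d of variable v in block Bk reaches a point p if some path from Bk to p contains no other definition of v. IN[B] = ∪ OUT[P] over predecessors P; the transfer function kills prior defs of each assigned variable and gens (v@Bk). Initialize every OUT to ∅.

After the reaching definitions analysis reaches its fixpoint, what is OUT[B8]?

Fixpoint table:
  B0: | IN={} | OUT={d@B0}
  B1: | IN={d@B0} | OUT={b@B1, d@B0, e@B1}
  B2: | IN={b@B1, d@B0, e@B1} | OUT={a@B2, b@B2, d@B0, e@B1}
  B3: | IN={a@B2, b@B2, d@B0, e@B1} | OUT={a@B2, b@B2, d@B0, e@B3}
  B4: | IN={a@B2, b@B2, c@B6, d@B0, d@B5, e@B3, e@B6, f@B4} | OUT={a@B2, b@B2, c@B6, d@B0, d@B5, e@B3, e@B6, f@B4}
  B5: | IN={a@B2, b@B2, c@B6, d@B0, d@B5, e@B3, e@B6, f@B4} | OUT={a@B2, b@B2, c@B6, d@B5, e@B3, e@B6, f@B4}
  B6: | IN={a@B2, b@B2, c@B6, d@B5, e@B3, e@B6, f@B4} | OUT={a@B2, b@B2, c@B6, d@B5, e@B6, f@B4}
  B7: | IN={a@B2, b@B2, c@B6, d@B5, e@B6, f@B4} | OUT={a@B2, b@B7, c@B7, d@B5, e@B6, f@B7}
  B8: | IN={a@B2, b@B7, c@B7, d@B5, e@B6, f@B7} | OUT={a@B8, b@B7, c@B7, d@B5, e@B8, f@B7}
  B9: | IN={a@B2, a@B8, b@B2, b@B7, c@B6, c@B7, d@B0, d@B5, e@B3, e@B6, e@B8, f@B4, f@B7} | OUT={a@B2, a@B8, b@B2, b@B7, c@B6, c@B7, d@B0, d@B5, e@B9, f@B4, f@B7}

Merge at B8: IN[B8] = OUT[B7] = {a@B2, b@B7, c@B7, d@B5, e@B6, f@B7}
Applying B8's transfer function to that IN value gives OUT[B8] (row B8 above).

Answer: {a@B8, b@B7, c@B7, d@B5, e@B8, f@B7}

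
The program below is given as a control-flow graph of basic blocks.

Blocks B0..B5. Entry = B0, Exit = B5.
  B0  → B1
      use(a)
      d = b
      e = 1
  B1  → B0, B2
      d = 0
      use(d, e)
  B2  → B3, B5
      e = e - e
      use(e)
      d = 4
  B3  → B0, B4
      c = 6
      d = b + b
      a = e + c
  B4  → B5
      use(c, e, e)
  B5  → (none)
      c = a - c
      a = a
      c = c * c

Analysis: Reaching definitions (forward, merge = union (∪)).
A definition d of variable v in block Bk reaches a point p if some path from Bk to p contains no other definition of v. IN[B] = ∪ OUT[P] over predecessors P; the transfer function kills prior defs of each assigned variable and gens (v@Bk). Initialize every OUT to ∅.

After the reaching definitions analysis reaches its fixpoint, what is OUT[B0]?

Answer: {a@B3, c@B3, d@B0, e@B0}

Trace:
Converged values:
  B0:  IN={a@B3, c@B3, d@B1, d@B3, e@B0, e@B2}  OUT={a@B3, c@B3, d@B0, e@B0}
  B1:  IN={a@B3, c@B3, d@B0, e@B0}  OUT={a@B3, c@B3, d@B1, e@B0}
  B2:  IN={a@B3, c@B3, d@B1, e@B0}  OUT={a@B3, c@B3, d@B2, e@B2}
  B3:  IN={a@B3, c@B3, d@B2, e@B2}  OUT={a@B3, c@B3, d@B3, e@B2}
  B4:  IN={a@B3, c@B3, d@B3, e@B2}  OUT={a@B3, c@B3, d@B3, e@B2}
  B5:  IN={a@B3, c@B3, d@B2, d@B3, e@B2}  OUT={a@B5, c@B5, d@B2, d@B3, e@B2}

Merge at B0 (entry node, so the boundary value {} is joined with the incoming edge(s)): IN[B0] = {} ⊔ OUT[B1] ⊔ OUT[B3] = {a@B3, c@B3, d@B1, d@B3, e@B0, e@B2}
Applying B0's transfer function to that IN value gives OUT[B0] (row B0 above).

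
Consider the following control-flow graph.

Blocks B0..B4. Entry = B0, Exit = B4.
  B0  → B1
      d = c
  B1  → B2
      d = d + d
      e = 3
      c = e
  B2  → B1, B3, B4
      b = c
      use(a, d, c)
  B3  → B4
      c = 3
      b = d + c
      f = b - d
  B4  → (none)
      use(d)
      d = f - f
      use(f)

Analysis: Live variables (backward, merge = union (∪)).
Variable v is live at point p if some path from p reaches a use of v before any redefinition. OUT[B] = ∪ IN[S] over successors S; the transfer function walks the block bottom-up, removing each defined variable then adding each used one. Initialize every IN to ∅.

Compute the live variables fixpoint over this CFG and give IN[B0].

Answer: {a, c, f}

Derivation:
Fixpoint table:
  B0:  IN={a, c, f}  OUT={a, d, f}
  B1:  IN={a, d, f}  OUT={a, c, d, f}
  B2:  IN={a, c, d, f}  OUT={a, d, f}
  B3:  IN={d}  OUT={d, f}
  B4:  IN={d, f}  OUT={}

Merge at B0: OUT[B0] = IN[B1] = {a, d, f}
Applying B0's transfer function to that OUT value gives IN[B0] (row B0 above).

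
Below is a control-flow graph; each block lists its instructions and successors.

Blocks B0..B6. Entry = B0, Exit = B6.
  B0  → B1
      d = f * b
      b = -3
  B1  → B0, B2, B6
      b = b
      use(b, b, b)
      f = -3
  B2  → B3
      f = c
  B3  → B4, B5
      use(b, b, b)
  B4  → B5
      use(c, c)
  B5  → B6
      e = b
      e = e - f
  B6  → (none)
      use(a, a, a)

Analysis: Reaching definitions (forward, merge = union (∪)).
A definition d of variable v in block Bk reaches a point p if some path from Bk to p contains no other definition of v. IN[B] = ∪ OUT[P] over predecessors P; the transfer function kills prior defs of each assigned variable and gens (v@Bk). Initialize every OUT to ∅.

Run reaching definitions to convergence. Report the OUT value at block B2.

Answer: {b@B1, d@B0, f@B2}

Working:
Per-block solution:
  B0: | IN={b@B1, d@B0, f@B1} | OUT={b@B0, d@B0, f@B1}
  B1: | IN={b@B0, d@B0, f@B1} | OUT={b@B1, d@B0, f@B1}
  B2: | IN={b@B1, d@B0, f@B1} | OUT={b@B1, d@B0, f@B2}
  B3: | IN={b@B1, d@B0, f@B2} | OUT={b@B1, d@B0, f@B2}
  B4: | IN={b@B1, d@B0, f@B2} | OUT={b@B1, d@B0, f@B2}
  B5: | IN={b@B1, d@B0, f@B2} | OUT={b@B1, d@B0, e@B5, f@B2}
  B6: | IN={b@B1, d@B0, e@B5, f@B1, f@B2} | OUT={b@B1, d@B0, e@B5, f@B1, f@B2}

Merge at B2: IN[B2] = OUT[B1] = {b@B1, d@B0, f@B1}
Applying B2's transfer function to that IN value gives OUT[B2] (row B2 above).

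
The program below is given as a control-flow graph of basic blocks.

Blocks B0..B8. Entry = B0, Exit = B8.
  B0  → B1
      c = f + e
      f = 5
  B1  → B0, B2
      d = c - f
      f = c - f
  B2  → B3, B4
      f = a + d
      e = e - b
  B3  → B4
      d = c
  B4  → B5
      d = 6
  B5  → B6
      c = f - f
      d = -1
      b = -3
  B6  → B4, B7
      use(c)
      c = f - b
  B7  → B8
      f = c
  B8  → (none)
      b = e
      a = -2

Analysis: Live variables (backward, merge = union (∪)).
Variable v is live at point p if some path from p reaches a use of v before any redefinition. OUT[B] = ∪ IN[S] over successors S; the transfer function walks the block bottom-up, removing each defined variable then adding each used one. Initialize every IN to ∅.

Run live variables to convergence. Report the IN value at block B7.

Fixpoint table:
  B0:   IN={a, b, e, f}   OUT={a, b, c, e, f}
  B1:   IN={a, b, c, e, f}   OUT={a, b, c, d, e, f}
  B2:   IN={a, b, c, d, e}   OUT={c, e, f}
  B3:   IN={c, e, f}   OUT={e, f}
  B4:   IN={e, f}   OUT={e, f}
  B5:   IN={e, f}   OUT={b, c, e, f}
  B6:   IN={b, c, e, f}   OUT={c, e, f}
  B7:   IN={c, e}   OUT={e}
  B8:   IN={e}   OUT={}

Merge at B7: OUT[B7] = IN[B8] = {e}
Applying B7's transfer function to that OUT value gives IN[B7] (row B7 above).

Answer: {c, e}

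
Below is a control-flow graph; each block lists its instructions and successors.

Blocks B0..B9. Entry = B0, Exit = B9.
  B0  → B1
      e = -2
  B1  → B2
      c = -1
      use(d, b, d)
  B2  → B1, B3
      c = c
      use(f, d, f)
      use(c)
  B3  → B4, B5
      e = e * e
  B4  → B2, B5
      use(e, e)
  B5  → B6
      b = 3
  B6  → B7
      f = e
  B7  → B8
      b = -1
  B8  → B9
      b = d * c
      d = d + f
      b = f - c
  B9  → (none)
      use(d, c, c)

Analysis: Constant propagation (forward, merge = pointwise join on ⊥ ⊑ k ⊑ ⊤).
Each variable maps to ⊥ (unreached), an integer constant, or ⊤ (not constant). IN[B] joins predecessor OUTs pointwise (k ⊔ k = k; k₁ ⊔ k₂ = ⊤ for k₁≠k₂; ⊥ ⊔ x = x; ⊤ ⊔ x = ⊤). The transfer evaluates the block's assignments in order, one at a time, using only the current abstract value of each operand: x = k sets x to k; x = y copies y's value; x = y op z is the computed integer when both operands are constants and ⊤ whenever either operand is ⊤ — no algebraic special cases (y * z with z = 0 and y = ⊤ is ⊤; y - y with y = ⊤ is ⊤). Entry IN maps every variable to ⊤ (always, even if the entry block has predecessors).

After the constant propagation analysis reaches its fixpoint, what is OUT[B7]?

Per-block solution:
  B0:   IN=(all ⊤)   OUT={e:-2; rest ⊤}
  B1:   IN=(all ⊤)   OUT={c:-1; rest ⊤}
  B2:   IN={c:-1; rest ⊤}   OUT={c:-1; rest ⊤}
  B3:   IN={c:-1; rest ⊤}   OUT={c:-1; rest ⊤}
  B4:   IN={c:-1; rest ⊤}   OUT={c:-1; rest ⊤}
  B5:   IN={c:-1; rest ⊤}   OUT={b:3, c:-1; rest ⊤}
  B6:   IN={b:3, c:-1; rest ⊤}   OUT={b:3, c:-1; rest ⊤}
  B7:   IN={b:3, c:-1; rest ⊤}   OUT={b:-1, c:-1; rest ⊤}
  B8:   IN={b:-1, c:-1; rest ⊤}   OUT={c:-1; rest ⊤}
  B9:   IN={c:-1; rest ⊤}   OUT={c:-1; rest ⊤}

Merge at B7: IN[B7] = OUT[B6] = {a: ⊤, b: 3, c: -1, d: ⊤, e: ⊤, f: ⊤}
Applying B7's transfer function to that IN value gives OUT[B7] (row B7 above).

Answer: {a: ⊤, b: -1, c: -1, d: ⊤, e: ⊤, f: ⊤}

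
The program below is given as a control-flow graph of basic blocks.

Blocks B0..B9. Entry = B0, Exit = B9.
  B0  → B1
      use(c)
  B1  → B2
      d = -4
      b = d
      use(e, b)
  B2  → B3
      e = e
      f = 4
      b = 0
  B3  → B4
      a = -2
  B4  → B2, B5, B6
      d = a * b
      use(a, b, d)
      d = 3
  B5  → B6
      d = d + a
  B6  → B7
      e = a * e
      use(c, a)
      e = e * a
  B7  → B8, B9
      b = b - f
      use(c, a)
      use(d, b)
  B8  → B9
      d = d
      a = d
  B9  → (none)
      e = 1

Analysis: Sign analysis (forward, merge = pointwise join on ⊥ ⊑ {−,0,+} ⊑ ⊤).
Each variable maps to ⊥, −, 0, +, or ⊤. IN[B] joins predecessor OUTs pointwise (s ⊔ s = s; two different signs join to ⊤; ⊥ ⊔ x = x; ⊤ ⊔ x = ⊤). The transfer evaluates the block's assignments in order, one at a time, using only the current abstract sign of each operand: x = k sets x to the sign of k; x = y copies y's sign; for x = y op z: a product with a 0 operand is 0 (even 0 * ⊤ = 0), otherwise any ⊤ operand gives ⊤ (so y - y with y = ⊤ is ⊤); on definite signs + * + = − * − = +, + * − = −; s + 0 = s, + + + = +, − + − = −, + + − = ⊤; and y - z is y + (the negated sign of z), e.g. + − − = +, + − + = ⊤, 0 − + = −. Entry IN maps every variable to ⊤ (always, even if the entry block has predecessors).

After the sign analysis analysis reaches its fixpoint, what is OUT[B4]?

Per-block solution:
  B0:   IN=(all ⊤)   OUT=(all ⊤)
  B1:   IN=(all ⊤)   OUT={b:-, d:-; rest ⊤}
  B2:   IN=(all ⊤)   OUT={b:0, f:+; rest ⊤}
  B3:   IN={b:0, f:+; rest ⊤}   OUT={a:-, b:0, f:+; rest ⊤}
  B4:   IN={a:-, b:0, f:+; rest ⊤}   OUT={a:-, b:0, d:+, f:+; rest ⊤}
  B5:   IN={a:-, b:0, d:+, f:+; rest ⊤}   OUT={a:-, b:0, f:+; rest ⊤}
  B6:   IN={a:-, b:0, f:+; rest ⊤}   OUT={a:-, b:0, f:+; rest ⊤}
  B7:   IN={a:-, b:0, f:+; rest ⊤}   OUT={a:-, b:-, f:+; rest ⊤}
  B8:   IN={a:-, b:-, f:+; rest ⊤}   OUT={b:-, f:+; rest ⊤}
  B9:   IN={b:-, f:+; rest ⊤}   OUT={b:-, e:+, f:+; rest ⊤}

Merge at B4: IN[B4] = OUT[B3] = {a: -, b: 0, c: ⊤, d: ⊤, e: ⊤, f: +}
Applying B4's transfer function to that IN value gives OUT[B4] (row B4 above).

Answer: {a: -, b: 0, c: ⊤, d: +, e: ⊤, f: +}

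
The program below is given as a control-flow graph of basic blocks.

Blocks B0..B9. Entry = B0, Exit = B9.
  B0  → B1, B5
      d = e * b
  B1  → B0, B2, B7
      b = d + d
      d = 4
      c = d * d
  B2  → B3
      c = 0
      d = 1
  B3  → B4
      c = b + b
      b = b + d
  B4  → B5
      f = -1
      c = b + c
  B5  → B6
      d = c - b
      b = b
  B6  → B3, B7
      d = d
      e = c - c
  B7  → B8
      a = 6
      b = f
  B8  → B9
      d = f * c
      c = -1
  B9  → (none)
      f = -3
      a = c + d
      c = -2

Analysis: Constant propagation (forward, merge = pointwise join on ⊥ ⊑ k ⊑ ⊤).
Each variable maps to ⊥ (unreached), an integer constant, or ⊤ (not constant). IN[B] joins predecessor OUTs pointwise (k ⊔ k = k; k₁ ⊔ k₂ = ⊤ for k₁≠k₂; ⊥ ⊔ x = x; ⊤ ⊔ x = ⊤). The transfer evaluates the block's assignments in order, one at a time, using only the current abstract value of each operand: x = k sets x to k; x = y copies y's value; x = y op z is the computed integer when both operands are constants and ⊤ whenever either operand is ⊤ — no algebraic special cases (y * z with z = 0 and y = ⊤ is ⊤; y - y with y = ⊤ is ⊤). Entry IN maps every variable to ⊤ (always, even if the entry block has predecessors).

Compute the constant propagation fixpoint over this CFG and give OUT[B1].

Per-block solution:
  B0:   IN=(all ⊤)   OUT=(all ⊤)
  B1:   IN=(all ⊤)   OUT={c:16, d:4; rest ⊤}
  B2:   IN={c:16, d:4; rest ⊤}   OUT={c:0, d:1; rest ⊤}
  B3:   IN=(all ⊤)   OUT=(all ⊤)
  B4:   IN=(all ⊤)   OUT={f:-1; rest ⊤}
  B5:   IN=(all ⊤)   OUT=(all ⊤)
  B6:   IN=(all ⊤)   OUT=(all ⊤)
  B7:   IN=(all ⊤)   OUT={a:6; rest ⊤}
  B8:   IN={a:6; rest ⊤}   OUT={a:6, c:-1; rest ⊤}
  B9:   IN={a:6, c:-1; rest ⊤}   OUT={c:-2, f:-3; rest ⊤}

Merge at B1: IN[B1] = OUT[B0] = {a: ⊤, b: ⊤, c: ⊤, d: ⊤, e: ⊤, f: ⊤}
Applying B1's transfer function to that IN value gives OUT[B1] (row B1 above).

Answer: {a: ⊤, b: ⊤, c: 16, d: 4, e: ⊤, f: ⊤}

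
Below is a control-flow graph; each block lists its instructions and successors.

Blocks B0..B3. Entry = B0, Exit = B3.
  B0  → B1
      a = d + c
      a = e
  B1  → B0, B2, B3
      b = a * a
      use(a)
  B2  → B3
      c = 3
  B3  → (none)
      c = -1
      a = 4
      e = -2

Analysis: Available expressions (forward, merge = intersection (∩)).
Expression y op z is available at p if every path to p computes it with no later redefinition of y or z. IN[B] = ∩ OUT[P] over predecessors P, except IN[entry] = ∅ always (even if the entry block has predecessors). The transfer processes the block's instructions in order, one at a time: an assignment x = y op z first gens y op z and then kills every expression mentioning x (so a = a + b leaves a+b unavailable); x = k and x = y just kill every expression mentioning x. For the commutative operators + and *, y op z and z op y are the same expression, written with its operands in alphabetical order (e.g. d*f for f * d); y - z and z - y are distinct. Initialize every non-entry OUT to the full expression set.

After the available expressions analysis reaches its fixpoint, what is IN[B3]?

Per-block solution:
  B0:   IN={}   OUT={c+d}
  B1:   IN={c+d}   OUT={a*a, c+d}
  B2:   IN={a*a, c+d}   OUT={a*a}
  B3:   IN={a*a}   OUT={}

Merge at B3: IN[B3] = OUT[B1] ∩ OUT[B2] = {a*a}

Answer: {a*a}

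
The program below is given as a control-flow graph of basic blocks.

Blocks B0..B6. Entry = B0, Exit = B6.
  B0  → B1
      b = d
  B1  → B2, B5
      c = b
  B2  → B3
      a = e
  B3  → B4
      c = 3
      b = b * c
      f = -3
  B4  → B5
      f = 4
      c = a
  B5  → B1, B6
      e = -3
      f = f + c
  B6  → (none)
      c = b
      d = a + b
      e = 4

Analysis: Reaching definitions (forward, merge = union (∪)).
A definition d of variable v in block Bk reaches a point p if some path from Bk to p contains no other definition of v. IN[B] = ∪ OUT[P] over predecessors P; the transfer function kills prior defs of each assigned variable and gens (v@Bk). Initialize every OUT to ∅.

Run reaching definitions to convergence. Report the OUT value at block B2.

Answer: {a@B2, b@B0, b@B3, c@B1, e@B5, f@B5}

Trace:
Converged values:
  B0:  IN={}  OUT={b@B0}
  B1:  IN={a@B2, b@B0, b@B3, c@B1, c@B4, e@B5, f@B5}  OUT={a@B2, b@B0, b@B3, c@B1, e@B5, f@B5}
  B2:  IN={a@B2, b@B0, b@B3, c@B1, e@B5, f@B5}  OUT={a@B2, b@B0, b@B3, c@B1, e@B5, f@B5}
  B3:  IN={a@B2, b@B0, b@B3, c@B1, e@B5, f@B5}  OUT={a@B2, b@B3, c@B3, e@B5, f@B3}
  B4:  IN={a@B2, b@B3, c@B3, e@B5, f@B3}  OUT={a@B2, b@B3, c@B4, e@B5, f@B4}
  B5:  IN={a@B2, b@B0, b@B3, c@B1, c@B4, e@B5, f@B4, f@B5}  OUT={a@B2, b@B0, b@B3, c@B1, c@B4, e@B5, f@B5}
  B6:  IN={a@B2, b@B0, b@B3, c@B1, c@B4, e@B5, f@B5}  OUT={a@B2, b@B0, b@B3, c@B6, d@B6, e@B6, f@B5}

Merge at B2: IN[B2] = OUT[B1] = {a@B2, b@B0, b@B3, c@B1, e@B5, f@B5}
Applying B2's transfer function to that IN value gives OUT[B2] (row B2 above).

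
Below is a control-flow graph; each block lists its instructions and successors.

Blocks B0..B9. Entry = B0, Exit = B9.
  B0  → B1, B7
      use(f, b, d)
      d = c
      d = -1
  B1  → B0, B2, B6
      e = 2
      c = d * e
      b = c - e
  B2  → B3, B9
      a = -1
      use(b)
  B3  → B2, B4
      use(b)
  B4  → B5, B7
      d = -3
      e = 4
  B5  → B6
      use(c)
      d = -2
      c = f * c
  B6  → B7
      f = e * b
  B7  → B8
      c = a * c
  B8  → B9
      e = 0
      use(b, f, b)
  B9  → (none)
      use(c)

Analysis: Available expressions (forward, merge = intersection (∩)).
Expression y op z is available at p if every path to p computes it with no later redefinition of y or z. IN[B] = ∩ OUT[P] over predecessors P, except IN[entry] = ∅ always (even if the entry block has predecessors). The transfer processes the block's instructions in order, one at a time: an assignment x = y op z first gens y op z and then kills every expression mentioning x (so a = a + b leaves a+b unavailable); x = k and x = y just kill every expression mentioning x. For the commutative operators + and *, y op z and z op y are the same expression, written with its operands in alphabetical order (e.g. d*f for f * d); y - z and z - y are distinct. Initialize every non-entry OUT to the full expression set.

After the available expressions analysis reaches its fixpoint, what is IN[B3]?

Converged values:
  B0:  IN={}  OUT={}
  B1:  IN={}  OUT={c-e, d*e}
  B2:  IN={c-e, d*e}  OUT={c-e, d*e}
  B3:  IN={c-e, d*e}  OUT={c-e, d*e}
  B4:  IN={c-e, d*e}  OUT={}
  B5:  IN={}  OUT={}
  B6:  IN={}  OUT={b*e}
  B7:  IN={}  OUT={}
  B8:  IN={}  OUT={}
  B9:  IN={}  OUT={}

Merge at B3: IN[B3] = OUT[B2] = {c-e, d*e}

Answer: {c-e, d*e}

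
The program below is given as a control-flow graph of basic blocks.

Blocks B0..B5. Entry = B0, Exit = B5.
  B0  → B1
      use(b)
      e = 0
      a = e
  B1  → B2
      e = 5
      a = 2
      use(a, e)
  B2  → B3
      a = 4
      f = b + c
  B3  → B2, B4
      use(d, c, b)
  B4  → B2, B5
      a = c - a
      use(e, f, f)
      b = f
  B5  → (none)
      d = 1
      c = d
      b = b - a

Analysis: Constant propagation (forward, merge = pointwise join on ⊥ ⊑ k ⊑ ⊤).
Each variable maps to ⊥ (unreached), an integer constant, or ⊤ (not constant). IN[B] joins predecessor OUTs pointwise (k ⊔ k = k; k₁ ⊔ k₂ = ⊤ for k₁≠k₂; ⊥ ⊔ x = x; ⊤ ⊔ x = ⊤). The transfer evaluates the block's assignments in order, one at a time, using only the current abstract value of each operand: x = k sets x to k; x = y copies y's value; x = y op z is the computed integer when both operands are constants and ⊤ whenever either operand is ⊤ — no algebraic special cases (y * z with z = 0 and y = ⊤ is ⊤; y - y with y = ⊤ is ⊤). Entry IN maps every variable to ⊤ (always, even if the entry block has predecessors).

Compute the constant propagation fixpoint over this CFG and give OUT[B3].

Answer: {a: 4, b: ⊤, c: ⊤, d: ⊤, e: 5, f: ⊤}

Derivation:
Fixpoint table:
  B0: | IN=(all ⊤) | OUT={a:0, e:0; rest ⊤}
  B1: | IN={a:0, e:0; rest ⊤} | OUT={a:2, e:5; rest ⊤}
  B2: | IN={e:5; rest ⊤} | OUT={a:4, e:5; rest ⊤}
  B3: | IN={a:4, e:5; rest ⊤} | OUT={a:4, e:5; rest ⊤}
  B4: | IN={a:4, e:5; rest ⊤} | OUT={e:5; rest ⊤}
  B5: | IN={e:5; rest ⊤} | OUT={c:1, d:1, e:5; rest ⊤}

Merge at B3: IN[B3] = OUT[B2] = {a: 4, b: ⊤, c: ⊤, d: ⊤, e: 5, f: ⊤}
Applying B3's transfer function to that IN value gives OUT[B3] (row B3 above).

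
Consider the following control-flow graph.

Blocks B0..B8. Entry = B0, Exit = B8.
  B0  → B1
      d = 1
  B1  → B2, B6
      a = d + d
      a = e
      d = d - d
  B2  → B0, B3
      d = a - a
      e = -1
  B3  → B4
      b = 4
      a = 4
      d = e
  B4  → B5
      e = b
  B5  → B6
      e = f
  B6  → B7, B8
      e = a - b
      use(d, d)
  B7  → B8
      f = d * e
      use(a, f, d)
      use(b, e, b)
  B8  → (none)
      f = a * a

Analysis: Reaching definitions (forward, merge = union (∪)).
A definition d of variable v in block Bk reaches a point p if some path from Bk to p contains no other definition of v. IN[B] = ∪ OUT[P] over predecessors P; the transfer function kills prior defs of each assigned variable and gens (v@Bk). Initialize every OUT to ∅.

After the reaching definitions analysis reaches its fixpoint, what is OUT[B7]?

Converged values:
  B0:  IN={a@B1, d@B2, e@B2}  OUT={a@B1, d@B0, e@B2}
  B1:  IN={a@B1, d@B0, e@B2}  OUT={a@B1, d@B1, e@B2}
  B2:  IN={a@B1, d@B1, e@B2}  OUT={a@B1, d@B2, e@B2}
  B3:  IN={a@B1, d@B2, e@B2}  OUT={a@B3, b@B3, d@B3, e@B2}
  B4:  IN={a@B3, b@B3, d@B3, e@B2}  OUT={a@B3, b@B3, d@B3, e@B4}
  B5:  IN={a@B3, b@B3, d@B3, e@B4}  OUT={a@B3, b@B3, d@B3, e@B5}
  B6:  IN={a@B1, a@B3, b@B3, d@B1, d@B3, e@B2, e@B5}  OUT={a@B1, a@B3, b@B3, d@B1, d@B3, e@B6}
  B7:  IN={a@B1, a@B3, b@B3, d@B1, d@B3, e@B6}  OUT={a@B1, a@B3, b@B3, d@B1, d@B3, e@B6, f@B7}
  B8:  IN={a@B1, a@B3, b@B3, d@B1, d@B3, e@B6, f@B7}  OUT={a@B1, a@B3, b@B3, d@B1, d@B3, e@B6, f@B8}

Merge at B7: IN[B7] = OUT[B6] = {a@B1, a@B3, b@B3, d@B1, d@B3, e@B6}
Applying B7's transfer function to that IN value gives OUT[B7] (row B7 above).

Answer: {a@B1, a@B3, b@B3, d@B1, d@B3, e@B6, f@B7}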